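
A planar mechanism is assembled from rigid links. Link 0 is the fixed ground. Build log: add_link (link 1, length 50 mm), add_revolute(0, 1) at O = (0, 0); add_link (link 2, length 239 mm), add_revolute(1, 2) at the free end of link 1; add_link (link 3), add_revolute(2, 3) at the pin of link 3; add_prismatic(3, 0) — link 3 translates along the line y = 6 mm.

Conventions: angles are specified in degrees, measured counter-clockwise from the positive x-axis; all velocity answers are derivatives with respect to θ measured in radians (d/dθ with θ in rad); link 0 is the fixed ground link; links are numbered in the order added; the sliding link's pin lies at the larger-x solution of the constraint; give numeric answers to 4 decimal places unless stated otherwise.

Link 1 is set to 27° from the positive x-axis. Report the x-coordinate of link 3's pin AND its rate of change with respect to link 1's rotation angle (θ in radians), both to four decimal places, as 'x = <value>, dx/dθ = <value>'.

geometry: r = 50 mm, L = 239 mm, e = 6 mm
crank pin P = (r cos θ, r sin θ) = (44.550326, 22.699525)
h = r sin θ − e = 22.699525 − 6 = 16.699525
x = r cos θ + √(L² − h²) = 44.550326 + 238.415867 = 282.966194
dx/dθ = −r sin θ − h·r cos θ/√(L² − h²) (θ in radians; h = 16.699525) = -25.819994

x = 282.9662, dx/dθ = -25.8200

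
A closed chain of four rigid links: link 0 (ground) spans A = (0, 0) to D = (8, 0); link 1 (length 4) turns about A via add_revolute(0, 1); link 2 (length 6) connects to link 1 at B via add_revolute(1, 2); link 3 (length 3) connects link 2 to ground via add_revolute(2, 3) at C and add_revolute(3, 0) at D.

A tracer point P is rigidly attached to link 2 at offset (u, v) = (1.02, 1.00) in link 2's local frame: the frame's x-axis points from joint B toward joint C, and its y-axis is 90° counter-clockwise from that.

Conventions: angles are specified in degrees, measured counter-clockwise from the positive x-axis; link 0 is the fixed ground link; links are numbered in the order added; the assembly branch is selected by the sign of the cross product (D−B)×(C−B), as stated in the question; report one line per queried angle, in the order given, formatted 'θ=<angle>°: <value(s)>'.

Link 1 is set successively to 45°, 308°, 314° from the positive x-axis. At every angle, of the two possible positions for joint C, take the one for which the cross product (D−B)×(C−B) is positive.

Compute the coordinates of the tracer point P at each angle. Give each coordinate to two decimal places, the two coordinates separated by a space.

A=(0,0), D=(8.00,0)
θ=45°: B = A + 4.00·(cos45°, sin45°) = (2.8284, 2.8284)
θ=45°: |BD| = 5.8945
θ=45°: circle(B,6.00) ∩ circle(D,3.00): a=5.2375, h=2.9272
θ=45°:   candidates: C₊=(8.8282,2.8834) cross=17.254; C₋=(6.0190,-2.2529) cross=-17.254
θ=45°:   branch + wants cross > 0 → take C=(8.8282,2.8834) (cross=17.254)
θ=45°: ex = (C−B)/|BC| = (1.0000,0.0092); ey = (-0.0092,1.0000)
θ=45°: P = B + 1.02·ex + 1.00·ey = (3.8392,3.8377)
θ=308°: B = A + 4.00·(cos308°, sin308°) = (2.4626, -3.1520)
θ=308°: |BD| = 6.3716
θ=308°: circle(B,6.00) ∩ circle(D,3.00): a=5.3046, h=2.8038
θ=308°:   candidates: C₊=(5.6856,1.9088) cross=17.865; C₋=(8.4597,-2.9646) cross=-17.865
θ=308°:   branch + wants cross > 0 → take C=(5.6856,1.9088) (cross=17.865)
θ=308°: ex = (C−B)/|BC| = (0.5372,0.8435); ey = (-0.8435,0.5372)
θ=308°: P = B + 1.02·ex + 1.00·ey = (2.1671,-1.7545)
θ=314°: B = A + 4.00·(cos314°, sin314°) = (2.7786, -2.8774)
θ=314°: |BD| = 5.9617
θ=314°: circle(B,6.00) ∩ circle(D,3.00): a=5.2453, h=2.9132
θ=314°:   candidates: C₊=(5.9665,2.2057) cross=17.368; C₋=(8.7786,-2.8972) cross=-17.368
θ=314°:   branch + wants cross > 0 → take C=(5.9665,2.2057) (cross=17.368)
θ=314°: ex = (C−B)/|BC| = (0.5313,0.8472); ey = (-0.8472,0.5313)
θ=314°: P = B + 1.02·ex + 1.00·ey = (2.4734,-1.4819)

θ=45°: 3.84 3.84
θ=308°: 2.17 -1.75
θ=314°: 2.47 -1.48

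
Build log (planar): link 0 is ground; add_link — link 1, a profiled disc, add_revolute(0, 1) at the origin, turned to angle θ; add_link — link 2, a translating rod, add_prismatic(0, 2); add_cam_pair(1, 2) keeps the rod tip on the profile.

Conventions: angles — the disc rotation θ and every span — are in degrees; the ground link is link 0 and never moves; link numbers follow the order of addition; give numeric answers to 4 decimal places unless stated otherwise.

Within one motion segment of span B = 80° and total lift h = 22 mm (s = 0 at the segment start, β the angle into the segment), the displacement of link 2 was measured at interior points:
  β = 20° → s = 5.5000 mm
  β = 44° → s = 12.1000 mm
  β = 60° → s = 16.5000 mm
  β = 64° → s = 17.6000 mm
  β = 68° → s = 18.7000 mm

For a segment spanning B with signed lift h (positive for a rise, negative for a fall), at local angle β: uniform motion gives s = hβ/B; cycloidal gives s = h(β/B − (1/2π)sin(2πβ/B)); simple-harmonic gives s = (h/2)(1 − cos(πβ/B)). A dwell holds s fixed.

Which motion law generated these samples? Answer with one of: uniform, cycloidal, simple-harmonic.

candidates at β/B = r: uniform s = h·r (linear in β); cycloidal s = h·(r − sin(2πr)/(2π)); simple-harmonic s = (h/2)(1 − cos(πr))
β=20°: printed 5.5000 | uniform 5.5000, cycloidal 1.9986, simple-harmonic 3.2218
β=44°: printed 12.1000 | uniform 12.1000, cycloidal 13.1820, simple-harmonic 12.7208
β=60°: printed 16.5000 | uniform 16.5000, cycloidal 20.0014, simple-harmonic 18.7782
β=64°: printed 17.6000 | uniform 17.6000, cycloidal 20.9300, simple-harmonic 19.8992
β=68°: printed 18.7000 | uniform 18.7000, cycloidal 21.5327, simple-harmonic 20.8011
only one law matches every sample → uniform

uniform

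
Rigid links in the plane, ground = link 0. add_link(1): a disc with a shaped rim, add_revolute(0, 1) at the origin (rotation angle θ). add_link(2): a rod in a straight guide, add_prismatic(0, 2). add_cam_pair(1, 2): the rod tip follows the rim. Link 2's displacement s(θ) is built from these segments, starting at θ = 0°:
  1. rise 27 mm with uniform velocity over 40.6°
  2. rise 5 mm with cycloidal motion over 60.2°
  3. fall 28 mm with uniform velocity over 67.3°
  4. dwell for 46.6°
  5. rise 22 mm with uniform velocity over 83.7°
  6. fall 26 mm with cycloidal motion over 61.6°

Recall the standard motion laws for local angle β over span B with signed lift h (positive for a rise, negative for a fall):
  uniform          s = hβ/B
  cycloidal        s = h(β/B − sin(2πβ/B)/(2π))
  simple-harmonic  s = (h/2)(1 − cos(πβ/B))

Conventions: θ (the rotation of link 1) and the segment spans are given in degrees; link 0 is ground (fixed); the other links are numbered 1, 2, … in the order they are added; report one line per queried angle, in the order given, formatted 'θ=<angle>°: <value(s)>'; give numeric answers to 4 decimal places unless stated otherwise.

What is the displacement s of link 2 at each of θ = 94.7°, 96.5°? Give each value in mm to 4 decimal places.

segment 1 (0° to 40.6°, uniform, h = 27) is passed completely: s = 0.0000 + (27) = 27.0000
θ = 94.7° falls in segment 2 (40.6° to 100.8°, cycloidal, h = 5): β = 94.7 − 40.6 = 54.1°, B = 60.2°; Δs = 5·(0.8987 − sin(2π·0.8987)/(2π)) = 4.9665; s = 27.0000 + 4.9665 = 31.9665
θ = 96.5° falls in segment 2 (40.6° to 100.8°, cycloidal, h = 5): β = 96.5 − 40.6 = 55.9°, B = 60.2°; Δs = 5·(0.9286 − sin(2π·0.9286)/(2π)) = 4.9881; s = 27.0000 + 4.9881 = 31.9881

θ=94.7°: 31.9665
θ=96.5°: 31.9881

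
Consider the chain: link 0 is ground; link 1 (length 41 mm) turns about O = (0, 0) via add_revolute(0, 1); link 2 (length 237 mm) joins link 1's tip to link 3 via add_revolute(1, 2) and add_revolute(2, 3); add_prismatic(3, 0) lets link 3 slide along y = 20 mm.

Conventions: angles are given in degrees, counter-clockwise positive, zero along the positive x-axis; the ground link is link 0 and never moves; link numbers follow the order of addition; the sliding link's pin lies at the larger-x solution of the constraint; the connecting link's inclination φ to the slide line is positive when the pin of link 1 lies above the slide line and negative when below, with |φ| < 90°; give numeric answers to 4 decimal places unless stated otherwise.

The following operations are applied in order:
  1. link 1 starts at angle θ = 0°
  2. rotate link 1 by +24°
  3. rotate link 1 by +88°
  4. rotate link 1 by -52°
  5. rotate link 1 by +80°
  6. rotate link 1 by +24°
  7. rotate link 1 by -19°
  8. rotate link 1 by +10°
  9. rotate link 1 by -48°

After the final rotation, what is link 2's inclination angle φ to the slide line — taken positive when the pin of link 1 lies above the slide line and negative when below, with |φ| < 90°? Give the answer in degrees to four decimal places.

geometry: r = 41 mm, L = 237 mm, e = 20 mm; θ starts at 0°
rotate link 1 by +24°: θ ← 0° +24° = 24°
rotate link 1 by +88°: θ ← 24° +88° = 112°
rotate link 1 by -52°: θ ← 112° -52° = 60°
rotate link 1 by +80°: θ ← 60° +80° = 140°
rotate link 1 by +24°: θ ← 140° +24° = 164°
rotate link 1 by -19°: θ ← 164° -19° = 145°
rotate link 1 by +10°: θ ← 145° +10° = 155°
rotate link 1 by -48°: θ ← 155° -48° = 107°
h = r sin θ − e = 39.208495 − 20 = 19.208495
sin φ = h / L = 19.208495 / 237 = 0.08104850
φ = arcsin(0.08104850) = 4.648836°

4.6488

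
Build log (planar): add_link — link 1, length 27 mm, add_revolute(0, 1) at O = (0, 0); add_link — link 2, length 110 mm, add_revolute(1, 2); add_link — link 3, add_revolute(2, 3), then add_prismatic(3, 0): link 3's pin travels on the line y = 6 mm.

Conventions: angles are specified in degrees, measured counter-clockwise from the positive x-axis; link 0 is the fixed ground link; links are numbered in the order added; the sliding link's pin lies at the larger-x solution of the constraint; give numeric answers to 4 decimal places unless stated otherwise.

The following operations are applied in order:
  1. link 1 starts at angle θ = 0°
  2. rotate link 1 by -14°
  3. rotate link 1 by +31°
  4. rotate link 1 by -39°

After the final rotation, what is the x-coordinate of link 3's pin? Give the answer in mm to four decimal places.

geometry: r = 27 mm, L = 110 mm, e = 6 mm; θ starts at 0°
rotate link 1 by -14°: θ ← 0° -14° = -14°
rotate link 1 by +31°: θ ← -14° +31° = 17°
rotate link 1 by -39°: θ ← 17° -39° = -22°
crank pin P = (r cos θ, r sin θ) = (25.033964, -10.114378)
h = r sin θ − e = -10.114378 − 6 = -16.114378
x = r cos θ + √(L² − h²) = 25.033964 + 108.813266 = 133.847230

133.8472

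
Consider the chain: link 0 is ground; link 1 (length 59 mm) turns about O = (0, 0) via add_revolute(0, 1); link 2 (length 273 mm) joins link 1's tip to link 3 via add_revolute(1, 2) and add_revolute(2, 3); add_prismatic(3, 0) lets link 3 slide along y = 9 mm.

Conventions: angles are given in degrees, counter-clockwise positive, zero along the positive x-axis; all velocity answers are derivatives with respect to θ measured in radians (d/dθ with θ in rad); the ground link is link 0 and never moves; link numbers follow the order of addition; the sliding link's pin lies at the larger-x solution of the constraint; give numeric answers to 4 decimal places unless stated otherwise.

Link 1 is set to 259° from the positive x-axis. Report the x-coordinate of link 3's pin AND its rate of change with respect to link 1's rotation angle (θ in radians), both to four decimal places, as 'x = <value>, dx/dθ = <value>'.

geometry: r = 59 mm, L = 273 mm, e = 9 mm
crank pin P = (r cos θ, r sin θ) = (-11.257731, -57.916004)
h = r sin θ − e = -57.916004 − 9 = -66.916004
x = r cos θ + √(L² − h²) = -11.257731 + 264.671964 = 253.414233
dx/dθ = −r sin θ − h·r cos θ/√(L² − h²) (θ in radians; h = -66.916004) = 55.069755

x = 253.4142, dx/dθ = 55.0698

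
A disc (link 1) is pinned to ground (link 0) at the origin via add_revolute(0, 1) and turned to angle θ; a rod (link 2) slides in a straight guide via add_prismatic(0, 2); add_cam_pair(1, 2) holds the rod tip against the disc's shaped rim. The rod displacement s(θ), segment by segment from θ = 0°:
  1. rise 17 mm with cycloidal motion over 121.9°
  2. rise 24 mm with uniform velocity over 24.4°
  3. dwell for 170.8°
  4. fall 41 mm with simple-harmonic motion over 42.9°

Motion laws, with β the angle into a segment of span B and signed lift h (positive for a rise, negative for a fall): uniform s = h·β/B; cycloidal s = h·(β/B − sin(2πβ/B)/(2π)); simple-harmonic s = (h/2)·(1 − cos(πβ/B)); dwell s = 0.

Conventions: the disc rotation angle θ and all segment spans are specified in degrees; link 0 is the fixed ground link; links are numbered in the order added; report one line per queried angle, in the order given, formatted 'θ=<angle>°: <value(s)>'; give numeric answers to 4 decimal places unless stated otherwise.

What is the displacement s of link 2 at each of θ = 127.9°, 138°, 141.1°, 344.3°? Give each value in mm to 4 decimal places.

segment 1 (0° to 121.9°, cycloidal, h = 17) is passed completely: s = 0.0000 + (17) = 17.0000
θ = 127.9° falls in segment 2 (121.9° to 146.3°, uniform, h = 24): β = 127.9 − 121.9 = 6°, B = 24.4°; Δs = 24·6/24.4 = 5.9016; s = 17.0000 + 5.9016 = 22.9016
θ = 138° falls in segment 2 (121.9° to 146.3°, uniform, h = 24): β = 138 − 121.9 = 16.1°, B = 24.4°; Δs = 24·16.1/24.4 = 15.8361; s = 17.0000 + 15.8361 = 32.8361
θ = 141.1° falls in segment 2 (121.9° to 146.3°, uniform, h = 24): β = 141.1 − 121.9 = 19.2°, B = 24.4°; Δs = 24·19.2/24.4 = 18.8852; s = 17.0000 + 18.8852 = 35.8852
segment 2 (121.9° to 146.3°, uniform, h = 24) is passed completely: s = 17.0000 + (24) = 41.0000
segment 3 (146.3° to 317.1°, dwell): s unchanged at 41.0000
θ = 344.3° falls in segment 4 (317.1° to 360°, simple-harmonic, h = -41): β = 344.3 − 317.1 = 27.2°, B = 42.9°; Δs = -41/2·(1 − cos(π·0.6340)) = -28.8792; s = 41.0000 − 28.8792 = 12.1208

θ=127.9°: 22.9016
θ=138°: 32.8361
θ=141.1°: 35.8852
θ=344.3°: 12.1208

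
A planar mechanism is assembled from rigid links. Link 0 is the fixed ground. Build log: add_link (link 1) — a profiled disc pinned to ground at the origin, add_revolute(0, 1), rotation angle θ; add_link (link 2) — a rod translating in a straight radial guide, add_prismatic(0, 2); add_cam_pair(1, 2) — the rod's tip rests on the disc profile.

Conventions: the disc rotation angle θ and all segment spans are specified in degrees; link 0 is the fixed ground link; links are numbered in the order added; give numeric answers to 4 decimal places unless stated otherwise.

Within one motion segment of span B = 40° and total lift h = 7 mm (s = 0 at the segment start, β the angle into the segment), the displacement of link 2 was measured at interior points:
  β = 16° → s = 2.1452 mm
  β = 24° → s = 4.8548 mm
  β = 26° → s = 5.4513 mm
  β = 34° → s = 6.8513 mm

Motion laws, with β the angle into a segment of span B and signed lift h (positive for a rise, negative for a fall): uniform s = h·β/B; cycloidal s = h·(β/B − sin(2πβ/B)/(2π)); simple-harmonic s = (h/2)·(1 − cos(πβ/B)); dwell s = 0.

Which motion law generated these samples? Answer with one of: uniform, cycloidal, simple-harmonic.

candidates at β/B = r: uniform s = h·r (linear in β); cycloidal s = h·(r − sin(2πr)/(2π)); simple-harmonic s = (h/2)(1 − cos(πr))
β=16°: printed 2.1452 | uniform 2.8000, cycloidal 2.1452, simple-harmonic 2.4184
β=24°: printed 4.8548 | uniform 4.2000, cycloidal 4.8548, simple-harmonic 4.5816
β=26°: printed 5.4513 | uniform 4.5500, cycloidal 5.4513, simple-harmonic 5.0890
β=34°: printed 6.8513 | uniform 5.9500, cycloidal 6.8513, simple-harmonic 6.6185
only one law matches every sample → cycloidal

cycloidal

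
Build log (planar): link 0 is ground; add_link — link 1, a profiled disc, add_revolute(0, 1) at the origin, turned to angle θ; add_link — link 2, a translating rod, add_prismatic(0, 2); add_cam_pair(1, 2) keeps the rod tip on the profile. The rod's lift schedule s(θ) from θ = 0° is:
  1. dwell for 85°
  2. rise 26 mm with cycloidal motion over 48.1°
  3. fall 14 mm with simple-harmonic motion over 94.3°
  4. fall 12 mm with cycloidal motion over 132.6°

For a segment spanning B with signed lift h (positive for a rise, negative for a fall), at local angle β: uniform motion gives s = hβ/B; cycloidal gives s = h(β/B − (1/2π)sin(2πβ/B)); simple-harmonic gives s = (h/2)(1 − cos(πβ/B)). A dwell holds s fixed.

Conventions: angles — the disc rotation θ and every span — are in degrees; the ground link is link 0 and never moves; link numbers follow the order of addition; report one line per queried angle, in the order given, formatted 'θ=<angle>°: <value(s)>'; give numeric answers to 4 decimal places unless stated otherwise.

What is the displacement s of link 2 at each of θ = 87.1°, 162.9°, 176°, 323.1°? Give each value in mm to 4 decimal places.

seg 1 [0°–85°] dwell: s stays 0.0000
seg 2 [85°–133.1°] cycloidal, h=26: θ=87.1° here. β=2.1, B=48.1. 26·(0.0437 − sin(2π·0.0437)/(2π)) = 0.0142 → s = 0.0142
seg 2 [85°–133.1°] cycloidal, h=26: full span → s += 26 → s = 26.0000
seg 3 [133.1°–227.4°] simple-harmonic, h=-14: θ=162.9° here. β=29.8, B=94.3. -14/2·(1 − cos(π·0.3160)) = -3.1755 → s = 22.8245
seg 3 [133.1°–227.4°] simple-harmonic, h=-14: θ=176° here. β=42.9, B=94.3. -14/2·(1 − cos(π·0.4549)) = -6.0122 → s = 19.9878
seg 3 [133.1°–227.4°] simple-harmonic, h=-14: full span → s += -14 → s = 12.0000
seg 4 [227.4°–360°] cycloidal, h=-12: θ=323.1° here. β=95.7, B=132.6. -12·(0.7217 − sin(2π·0.7217)/(2π)) = -10.5404 → s = 1.4596

θ=87.1°: 0.0142
θ=162.9°: 22.8245
θ=176°: 19.9878
θ=323.1°: 1.4596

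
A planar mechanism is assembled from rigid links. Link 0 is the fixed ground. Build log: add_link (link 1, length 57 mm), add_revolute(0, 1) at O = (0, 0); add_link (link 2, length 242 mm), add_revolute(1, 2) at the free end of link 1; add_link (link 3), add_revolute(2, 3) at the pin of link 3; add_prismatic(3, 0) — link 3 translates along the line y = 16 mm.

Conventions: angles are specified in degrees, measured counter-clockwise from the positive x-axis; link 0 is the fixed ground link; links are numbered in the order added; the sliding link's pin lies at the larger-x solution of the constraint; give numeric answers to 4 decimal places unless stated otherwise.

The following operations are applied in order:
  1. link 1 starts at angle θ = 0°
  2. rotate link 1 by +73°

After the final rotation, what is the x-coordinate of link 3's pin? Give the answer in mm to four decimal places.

geometry: r = 57 mm, L = 242 mm, e = 16 mm; θ starts at 0°
rotate link 1 by +73°: θ ← 0° +73° = 73°
crank pin P = (r cos θ, r sin θ) = (16.665187, 54.509371)
h = r sin θ − e = 54.509371 − 16 = 38.509371
x = r cos θ + √(L² − h²) = 16.665187 + 238.916363 = 255.581550

255.5815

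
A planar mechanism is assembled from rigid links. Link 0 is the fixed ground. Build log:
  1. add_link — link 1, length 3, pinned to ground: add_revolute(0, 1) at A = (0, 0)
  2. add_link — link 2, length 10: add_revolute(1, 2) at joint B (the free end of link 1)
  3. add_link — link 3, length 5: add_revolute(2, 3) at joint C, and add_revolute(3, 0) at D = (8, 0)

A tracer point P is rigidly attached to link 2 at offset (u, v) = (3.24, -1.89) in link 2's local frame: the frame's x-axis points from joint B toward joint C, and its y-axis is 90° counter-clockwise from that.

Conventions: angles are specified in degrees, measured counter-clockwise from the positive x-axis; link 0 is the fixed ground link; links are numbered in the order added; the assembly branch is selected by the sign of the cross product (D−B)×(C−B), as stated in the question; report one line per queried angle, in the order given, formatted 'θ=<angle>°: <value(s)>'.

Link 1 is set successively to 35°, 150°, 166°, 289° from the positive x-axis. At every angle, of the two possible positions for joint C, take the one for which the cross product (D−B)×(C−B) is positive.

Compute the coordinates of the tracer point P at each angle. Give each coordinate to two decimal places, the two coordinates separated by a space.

A=(0,0), D=(8.00,0)
θ=35°: B = A + 3.00·(cos35°, sin35°) = (2.4575, 1.7207)
θ=35°: |BD| = 5.8035
θ=35°: circle(B,10.00) ∩ circle(D,5.00): a=9.3634, h=3.5110
θ=35°:   candidates: C₊=(12.4408,2.2977) cross=20.376; C₋=(10.3588,-4.4087) cross=-20.376
θ=35°:   branch + wants cross > 0 → take C=(12.4408,2.2977) (cross=20.376)
θ=35°: ex = (C−B)/|BC| = (0.9983,0.0577); ey = (-0.0577,0.9983)
θ=35°: P = B + 3.24·ex + -1.89·ey = (5.8011,0.0208)
θ=150°: B = A + 3.00·(cos150°, sin150°) = (-2.5981, 1.5000)
θ=150°: |BD| = 10.7037
θ=150°: circle(B,10.00) ∩ circle(D,5.00): a=8.8553, h=4.6458
θ=150°:   candidates: C₊=(6.8209,4.8590) cross=49.727; C₋=(5.5188,-4.3409) cross=-49.727
θ=150°:   branch + wants cross > 0 → take C=(6.8209,4.8590) (cross=49.727)
θ=150°: ex = (C−B)/|BC| = (0.9419,0.3359); ey = (-0.3359,0.9419)
θ=150°: P = B + 3.24·ex + -1.89·ey = (1.0885,0.8081)
θ=166°: B = A + 3.00·(cos166°, sin166°) = (-2.9109, 0.7258)
θ=166°: |BD| = 10.9350
θ=166°: circle(B,10.00) ∩ circle(D,5.00): a=8.8969, h=4.5657
θ=166°:   candidates: C₊=(6.2694,4.6909) cross=49.926; C₋=(5.6633,-4.4204) cross=-49.926
θ=166°:   branch + wants cross > 0 → take C=(6.2694,4.6909) (cross=49.926)
θ=166°: ex = (C−B)/|BC| = (0.9180,0.3965); ey = (-0.3965,0.9180)
θ=166°: P = B + 3.24·ex + -1.89·ey = (0.8129,0.2754)
θ=289°: B = A + 3.00·(cos289°, sin289°) = (0.9767, -2.8366)
θ=289°: |BD| = 7.5745
θ=289°: circle(B,10.00) ∩ circle(D,5.00): a=8.7381, h=4.8627
θ=289°:   candidates: C₊=(7.2579,4.9446) cross=36.833; C₋=(10.9000,-4.0731) cross=-36.833
θ=289°:   branch + wants cross > 0 → take C=(7.2579,4.9446) (cross=36.833)
θ=289°: ex = (C−B)/|BC| = (0.6281,0.7781); ey = (-0.7781,0.6281)
θ=289°: P = B + 3.24·ex + -1.89·ey = (4.4825,-1.5026)

θ=35°: 5.80 0.02
θ=150°: 1.09 0.81
θ=166°: 0.81 0.28
θ=289°: 4.48 -1.50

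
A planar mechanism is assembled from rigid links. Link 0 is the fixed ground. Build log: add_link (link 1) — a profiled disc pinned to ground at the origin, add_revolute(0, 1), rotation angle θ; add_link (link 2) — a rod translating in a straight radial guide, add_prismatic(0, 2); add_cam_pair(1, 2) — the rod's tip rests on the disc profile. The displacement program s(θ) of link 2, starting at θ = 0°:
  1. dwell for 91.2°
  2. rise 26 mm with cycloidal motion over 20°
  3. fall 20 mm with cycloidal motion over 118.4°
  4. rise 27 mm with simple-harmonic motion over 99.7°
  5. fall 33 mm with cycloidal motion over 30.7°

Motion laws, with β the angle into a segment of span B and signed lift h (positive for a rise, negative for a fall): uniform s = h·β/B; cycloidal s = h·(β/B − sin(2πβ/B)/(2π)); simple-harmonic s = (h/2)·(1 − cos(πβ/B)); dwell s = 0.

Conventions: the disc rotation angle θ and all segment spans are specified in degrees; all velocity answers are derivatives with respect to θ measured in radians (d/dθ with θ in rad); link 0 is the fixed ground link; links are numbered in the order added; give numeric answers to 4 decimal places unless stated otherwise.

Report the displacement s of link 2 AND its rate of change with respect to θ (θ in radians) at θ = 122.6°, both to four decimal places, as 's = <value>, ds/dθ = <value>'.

seg 1 [0°–91.2°] dwell: s stays 0.0000
seg 2 [91.2°–111.2°] cycloidal, h=26: full span → s += 26 → s = 26.0000
seg 3 [111.2°–229.6°] cycloidal, h=-20: θ=122.6° here. β=11.4, B=118.4. -20·(0.0963 − sin(2π·0.0963)/(2π)) = -0.1153 → s = 25.8847
velocity in seg [111.2°–229.6°] (cycloidal), θ in radians: β = 11.4° = 0.1990 rad, B = 118.4° = 2.0665 rad; ds/dθ = (h/B)(1 − cos(2πβ/B)) = ((-20)/2.0665)(1 − cos(2π·0.0963)) = -1.717714 mm/rad

s = 25.8847, ds/dθ = -1.7177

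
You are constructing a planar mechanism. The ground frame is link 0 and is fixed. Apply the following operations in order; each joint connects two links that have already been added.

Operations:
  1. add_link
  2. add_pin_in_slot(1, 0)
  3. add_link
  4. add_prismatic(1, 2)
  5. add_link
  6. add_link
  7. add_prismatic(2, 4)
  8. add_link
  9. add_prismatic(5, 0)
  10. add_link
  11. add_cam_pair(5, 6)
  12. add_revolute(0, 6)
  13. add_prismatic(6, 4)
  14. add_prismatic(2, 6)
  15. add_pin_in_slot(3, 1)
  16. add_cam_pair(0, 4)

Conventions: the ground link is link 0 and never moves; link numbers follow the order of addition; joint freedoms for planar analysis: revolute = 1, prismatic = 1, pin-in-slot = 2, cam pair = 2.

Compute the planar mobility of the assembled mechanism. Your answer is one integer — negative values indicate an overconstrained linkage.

(L,J1,J2)=(1,0,0); link0 fixed
link1: (2,0,0)
PS 1-0 [J2]: (2,0,1)
link2: (3,0,1)
P 1-2 [J1]: (3,1,1)
link3: (4,1,1)
link4: (5,1,1)
P 2-4 [J1]: (5,2,1)
link5: (6,2,1)
P 5-0 [J1]: (6,3,1)
link6: (7,3,1)
C 5-6 [J2]: (7,3,2)
R 0-6 [J1]: (7,4,2)
P 6-4 [J1]: (7,5,2)
P 2-6 [J1]: (7,6,2)
PS 3-1 [J2]: (7,6,3)
C 0-4 [J2]: (7,6,4)
Grübler: 3·6 − 2·6 − 4 = 2

M = 2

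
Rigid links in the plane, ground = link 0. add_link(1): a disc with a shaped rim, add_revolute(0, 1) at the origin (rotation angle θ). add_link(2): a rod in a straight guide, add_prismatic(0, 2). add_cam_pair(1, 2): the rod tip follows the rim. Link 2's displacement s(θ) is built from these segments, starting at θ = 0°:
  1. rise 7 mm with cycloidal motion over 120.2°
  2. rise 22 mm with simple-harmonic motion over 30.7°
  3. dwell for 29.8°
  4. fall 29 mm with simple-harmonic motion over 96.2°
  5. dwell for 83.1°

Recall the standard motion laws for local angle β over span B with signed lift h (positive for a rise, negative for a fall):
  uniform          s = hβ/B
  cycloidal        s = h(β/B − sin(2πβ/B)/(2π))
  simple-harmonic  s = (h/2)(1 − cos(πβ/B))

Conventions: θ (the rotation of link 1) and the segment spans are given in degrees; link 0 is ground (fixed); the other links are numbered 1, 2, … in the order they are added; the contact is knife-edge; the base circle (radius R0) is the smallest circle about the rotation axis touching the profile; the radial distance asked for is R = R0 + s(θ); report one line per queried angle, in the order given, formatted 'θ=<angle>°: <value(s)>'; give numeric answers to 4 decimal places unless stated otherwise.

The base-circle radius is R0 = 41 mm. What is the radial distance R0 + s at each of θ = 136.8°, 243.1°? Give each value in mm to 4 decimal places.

segment 1 (0° to 120.2°, cycloidal, h = 7) is passed completely: s = 0.0000 + (7) = 7.0000
θ = 136.8° falls in segment 2 (120.2° to 150.9°, simple-harmonic, h = 22): β = 136.8 − 120.2 = 16.6°, B = 30.7°; Δs = 22/2·(1 − cos(π·0.5407)) = 12.4032; s = 7.0000 + 12.4032 = 19.4032
segment 2 (120.2° to 150.9°, simple-harmonic, h = 22) is passed completely: s = 7.0000 + (22) = 29.0000
segment 3 (150.9° to 180.7°, dwell): s unchanged at 29.0000
θ = 243.1° falls in segment 4 (180.7° to 276.9°, simple-harmonic, h = -29): β = 243.1 − 180.7 = 62.4°, B = 96.2°; Δs = -29/2·(1 − cos(π·0.6486)) = -21.0280; s = 29.0000 − 21.0280 = 7.9720
θ=136.8°: R = R0 + s = 41 + 19.4032 = 60.4032
θ=243.1°: R = R0 + s = 41 + 7.9720 = 48.9720

θ=136.8°: 60.4032
θ=243.1°: 48.9720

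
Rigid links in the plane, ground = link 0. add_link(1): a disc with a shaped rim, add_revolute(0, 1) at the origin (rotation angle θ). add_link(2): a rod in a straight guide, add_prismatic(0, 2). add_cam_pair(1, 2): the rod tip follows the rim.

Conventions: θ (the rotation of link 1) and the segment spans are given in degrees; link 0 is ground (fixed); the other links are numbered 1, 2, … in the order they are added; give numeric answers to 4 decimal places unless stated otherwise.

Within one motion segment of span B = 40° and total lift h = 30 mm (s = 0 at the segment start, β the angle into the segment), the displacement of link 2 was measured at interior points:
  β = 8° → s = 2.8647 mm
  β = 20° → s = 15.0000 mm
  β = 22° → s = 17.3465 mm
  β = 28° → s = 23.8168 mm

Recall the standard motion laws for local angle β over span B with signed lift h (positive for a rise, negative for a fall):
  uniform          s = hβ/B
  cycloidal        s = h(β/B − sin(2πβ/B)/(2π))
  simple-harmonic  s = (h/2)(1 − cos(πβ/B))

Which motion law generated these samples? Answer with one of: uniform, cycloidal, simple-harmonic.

candidates at β/B = r: uniform s = h·r (linear in β); cycloidal s = h·(r − sin(2πr)/(2π)); simple-harmonic s = (h/2)(1 − cos(πr))
β=8°: printed 2.8647 | uniform 6.0000, cycloidal 1.4590, simple-harmonic 2.8647
β=20°: printed 15.0000 | uniform 15.0000, cycloidal 15.0000, simple-harmonic 15.0000
β=22°: printed 17.3465 | uniform 16.5000, cycloidal 17.9754, simple-harmonic 17.3465
β=28°: printed 23.8168 | uniform 21.0000, cycloidal 25.5410, simple-harmonic 23.8168
only one law matches every sample → simple-harmonic

simple-harmonic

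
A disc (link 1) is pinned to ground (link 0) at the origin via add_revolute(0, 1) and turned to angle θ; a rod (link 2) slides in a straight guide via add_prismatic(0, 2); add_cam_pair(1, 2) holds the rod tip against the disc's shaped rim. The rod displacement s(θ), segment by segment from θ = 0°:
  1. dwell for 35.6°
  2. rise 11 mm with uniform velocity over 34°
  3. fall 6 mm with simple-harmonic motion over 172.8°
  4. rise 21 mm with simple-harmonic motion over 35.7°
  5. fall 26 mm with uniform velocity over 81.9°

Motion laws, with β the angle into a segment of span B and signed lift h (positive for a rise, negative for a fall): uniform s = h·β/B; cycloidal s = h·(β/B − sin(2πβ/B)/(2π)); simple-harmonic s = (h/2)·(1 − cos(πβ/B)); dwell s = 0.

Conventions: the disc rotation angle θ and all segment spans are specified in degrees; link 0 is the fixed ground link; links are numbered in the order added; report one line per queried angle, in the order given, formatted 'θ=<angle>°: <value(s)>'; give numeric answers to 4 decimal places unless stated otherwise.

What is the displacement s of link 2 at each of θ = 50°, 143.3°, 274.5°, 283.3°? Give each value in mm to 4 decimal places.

segment 1 (0° to 35.6°, dwell): s unchanged at 0.0000
θ = 50° falls in segment 2 (35.6° to 69.6°, uniform, h = 11): β = 50 − 35.6 = 14.4°, B = 34°; Δs = 11·14.4/34 = 4.6588; s = 0.0000 + 4.6588 = 4.6588
segment 2 (35.6° to 69.6°, uniform, h = 11) is passed completely: s = 0.0000 + (11) = 11.0000
θ = 143.3° falls in segment 3 (69.6° to 242.4°, simple-harmonic, h = -6): β = 143.3 − 69.6 = 73.7°, B = 172.8°; Δs = -6/2·(1 − cos(π·0.4265)) = -2.3135; s = 11.0000 − 2.3135 = 8.6865
segment 3 (69.6° to 242.4°, simple-harmonic, h = -6) is passed completely: s = 11.0000 + (-6) = 5.0000
θ = 274.5° falls in segment 4 (242.4° to 278.1°, simple-harmonic, h = 21): β = 274.5 − 242.4 = 32.1°, B = 35.7°; Δs = 21/2·(1 − cos(π·0.8992)) = 20.4775; s = 5.0000 + 20.4775 = 25.4775
segment 4 (242.4° to 278.1°, simple-harmonic, h = 21) is passed completely: s = 5.0000 + (21) = 26.0000
θ = 283.3° falls in segment 5 (278.1° to 360°, uniform, h = -26): β = 283.3 − 278.1 = 5.2°, B = 81.9°; Δs = -26·5.2/81.9 = -1.6508; s = 26.0000 − 1.6508 = 24.3492

θ=50°: 4.6588
θ=143.3°: 8.6865
θ=274.5°: 25.4775
θ=283.3°: 24.3492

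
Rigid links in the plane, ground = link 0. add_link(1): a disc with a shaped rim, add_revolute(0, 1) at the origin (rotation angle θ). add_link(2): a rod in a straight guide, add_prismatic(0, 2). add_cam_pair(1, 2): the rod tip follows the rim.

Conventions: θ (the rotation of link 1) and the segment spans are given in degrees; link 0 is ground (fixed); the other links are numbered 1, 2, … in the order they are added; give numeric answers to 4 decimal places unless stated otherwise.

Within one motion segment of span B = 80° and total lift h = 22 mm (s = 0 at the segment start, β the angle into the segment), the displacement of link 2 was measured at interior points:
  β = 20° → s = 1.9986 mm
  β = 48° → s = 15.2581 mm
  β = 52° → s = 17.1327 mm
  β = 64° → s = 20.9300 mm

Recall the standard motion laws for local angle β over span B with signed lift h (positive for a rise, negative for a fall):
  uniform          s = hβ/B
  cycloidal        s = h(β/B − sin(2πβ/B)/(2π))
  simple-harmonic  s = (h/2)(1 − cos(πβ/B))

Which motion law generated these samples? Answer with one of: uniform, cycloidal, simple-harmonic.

candidates at β/B = r: uniform s = h·r (linear in β); cycloidal s = h·(r − sin(2πr)/(2π)); simple-harmonic s = (h/2)(1 − cos(πr))
β=20°: printed 1.9986 | uniform 5.5000, cycloidal 1.9986, simple-harmonic 3.2218
β=48°: printed 15.2581 | uniform 13.2000, cycloidal 15.2581, simple-harmonic 14.3992
β=52°: printed 17.1327 | uniform 14.3000, cycloidal 17.1327, simple-harmonic 15.9939
β=64°: printed 20.9300 | uniform 17.6000, cycloidal 20.9300, simple-harmonic 19.8992
only one law matches every sample → cycloidal

cycloidal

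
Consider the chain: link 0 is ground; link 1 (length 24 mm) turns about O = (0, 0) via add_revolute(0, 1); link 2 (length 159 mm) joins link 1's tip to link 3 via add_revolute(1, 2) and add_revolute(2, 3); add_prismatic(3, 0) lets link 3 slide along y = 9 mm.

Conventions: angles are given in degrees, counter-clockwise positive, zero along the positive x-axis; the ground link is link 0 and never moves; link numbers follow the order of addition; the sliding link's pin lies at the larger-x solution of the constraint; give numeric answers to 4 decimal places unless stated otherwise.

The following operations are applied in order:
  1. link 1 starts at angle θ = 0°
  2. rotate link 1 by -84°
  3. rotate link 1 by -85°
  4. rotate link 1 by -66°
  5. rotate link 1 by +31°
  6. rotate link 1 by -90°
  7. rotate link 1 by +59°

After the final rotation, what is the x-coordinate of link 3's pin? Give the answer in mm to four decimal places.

geometry: r = 24 mm, L = 159 mm, e = 9 mm; θ starts at 0°
rotate link 1 by -84°: θ ← 0° -84° = -84°
rotate link 1 by -85°: θ ← -84° -85° = -169°
rotate link 1 by -66°: θ ← -169° -66° = -235°
rotate link 1 by +31°: θ ← -235° +31° = -204°
rotate link 1 by -90°: θ ← -204° -90° = -294°
rotate link 1 by +59°: θ ← -294° +59° = -235°
crank pin P = (r cos θ, r sin θ) = (-13.765834, 19.659649)
h = r sin θ − e = 19.659649 − 9 = 10.659649
x = r cos θ + √(L² − h²) = -13.765834 + 158.642276 = 144.876442

144.8764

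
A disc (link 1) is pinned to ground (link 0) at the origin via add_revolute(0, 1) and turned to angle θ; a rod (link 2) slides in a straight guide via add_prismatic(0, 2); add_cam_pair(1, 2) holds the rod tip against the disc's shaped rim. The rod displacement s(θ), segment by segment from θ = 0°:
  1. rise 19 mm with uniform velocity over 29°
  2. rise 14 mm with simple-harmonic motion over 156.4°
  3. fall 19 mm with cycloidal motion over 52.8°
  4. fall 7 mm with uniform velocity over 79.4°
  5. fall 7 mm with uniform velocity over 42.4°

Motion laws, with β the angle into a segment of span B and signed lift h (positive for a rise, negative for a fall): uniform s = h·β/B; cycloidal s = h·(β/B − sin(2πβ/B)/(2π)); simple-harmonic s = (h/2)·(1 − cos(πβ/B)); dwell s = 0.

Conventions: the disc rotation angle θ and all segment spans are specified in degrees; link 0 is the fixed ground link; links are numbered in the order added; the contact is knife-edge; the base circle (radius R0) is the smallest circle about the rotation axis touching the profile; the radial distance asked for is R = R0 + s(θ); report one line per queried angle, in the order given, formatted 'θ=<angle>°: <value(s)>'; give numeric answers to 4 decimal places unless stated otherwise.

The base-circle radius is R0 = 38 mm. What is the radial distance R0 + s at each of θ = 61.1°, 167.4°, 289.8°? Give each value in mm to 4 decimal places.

segment 1 (0° to 29°, uniform, h = 19) is passed completely: s = 0.0000 + (19) = 19.0000
θ = 61.1° falls in segment 2 (29° to 185.4°, simple-harmonic, h = 14): β = 61.1 − 29 = 32.1°, B = 156.4°; Δs = 14/2·(1 − cos(π·0.2052)) = 1.4054; s = 19.0000 + 1.4054 = 20.4054
θ = 167.4° falls in segment 2 (29° to 185.4°, simple-harmonic, h = 14): β = 167.4 − 29 = 138.4°, B = 156.4°; Δs = 14/2·(1 − cos(π·0.8849)) = 13.5474; s = 19.0000 + 13.5474 = 32.5474
segment 2 (29° to 185.4°, simple-harmonic, h = 14) is passed completely: s = 19.0000 + (14) = 33.0000
segment 3 (185.4° to 238.2°, cycloidal, h = -19) is passed completely: s = 33.0000 + (-19) = 14.0000
θ = 289.8° falls in segment 4 (238.2° to 317.6°, uniform, h = -7): β = 289.8 − 238.2 = 51.6°, B = 79.4°; Δs = -7·51.6/79.4 = -4.5491; s = 14.0000 − 4.5491 = 9.4509
θ=61.1°: R = R0 + s = 38 + 20.4054 = 58.4054
θ=167.4°: R = R0 + s = 38 + 32.5474 = 70.5474
θ=289.8°: R = R0 + s = 38 + 9.4509 = 47.4509

θ=61.1°: 58.4054
θ=167.4°: 70.5474
θ=289.8°: 47.4509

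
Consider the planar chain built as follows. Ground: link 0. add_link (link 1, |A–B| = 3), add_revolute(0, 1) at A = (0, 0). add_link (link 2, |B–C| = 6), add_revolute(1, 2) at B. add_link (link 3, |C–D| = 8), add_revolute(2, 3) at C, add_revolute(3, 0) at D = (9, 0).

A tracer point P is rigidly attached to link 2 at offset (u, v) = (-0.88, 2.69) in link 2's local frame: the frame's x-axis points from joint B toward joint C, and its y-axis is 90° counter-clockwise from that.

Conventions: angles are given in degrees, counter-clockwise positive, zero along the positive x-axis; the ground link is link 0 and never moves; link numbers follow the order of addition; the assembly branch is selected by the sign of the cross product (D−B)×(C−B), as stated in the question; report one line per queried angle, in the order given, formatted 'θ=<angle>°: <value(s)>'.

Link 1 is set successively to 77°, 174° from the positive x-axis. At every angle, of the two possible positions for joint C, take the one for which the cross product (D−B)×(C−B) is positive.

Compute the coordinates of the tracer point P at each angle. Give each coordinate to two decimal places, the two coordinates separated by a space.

A=(0,0), D=(9.00,0)
θ=77°: B = A + 3.00·(cos77°, sin77°) = (0.6749, 2.9231)
θ=77°: |BD| = 8.8234
θ=77°: circle(B,6.00) ∩ circle(D,8.00): a=2.8250, h=5.2933
θ=77°:   candidates: C₊=(5.0940,6.9816) cross=46.705; C₋=(1.5867,-3.0072) cross=-46.705
θ=77°:   branch + wants cross > 0 → take C=(5.0940,6.9816) (cross=46.705)
θ=77°: ex = (C−B)/|BC| = (0.7365,0.6764); ey = (-0.6764,0.7365)
θ=77°: P = B + -0.88·ex + 2.69·ey = (-1.7928,4.3091)
θ=174°: B = A + 3.00·(cos174°, sin174°) = (-2.9836, 0.3136)
θ=174°: |BD| = 11.9877
θ=174°: circle(B,6.00) ∩ circle(D,8.00): a=4.8260, h=3.5651
θ=174°:   candidates: C₊=(1.9340,3.7512) cross=42.737; C₋=(1.7475,-3.3766) cross=-42.737
θ=174°:   branch + wants cross > 0 → take C=(1.9340,3.7512) (cross=42.737)
θ=174°: ex = (C−B)/|BC| = (0.8196,0.5729); ey = (-0.5729,0.8196)
θ=174°: P = B + -0.88·ex + 2.69·ey = (-5.2460,2.0141)

θ=77°: -1.79 4.31
θ=174°: -5.25 2.01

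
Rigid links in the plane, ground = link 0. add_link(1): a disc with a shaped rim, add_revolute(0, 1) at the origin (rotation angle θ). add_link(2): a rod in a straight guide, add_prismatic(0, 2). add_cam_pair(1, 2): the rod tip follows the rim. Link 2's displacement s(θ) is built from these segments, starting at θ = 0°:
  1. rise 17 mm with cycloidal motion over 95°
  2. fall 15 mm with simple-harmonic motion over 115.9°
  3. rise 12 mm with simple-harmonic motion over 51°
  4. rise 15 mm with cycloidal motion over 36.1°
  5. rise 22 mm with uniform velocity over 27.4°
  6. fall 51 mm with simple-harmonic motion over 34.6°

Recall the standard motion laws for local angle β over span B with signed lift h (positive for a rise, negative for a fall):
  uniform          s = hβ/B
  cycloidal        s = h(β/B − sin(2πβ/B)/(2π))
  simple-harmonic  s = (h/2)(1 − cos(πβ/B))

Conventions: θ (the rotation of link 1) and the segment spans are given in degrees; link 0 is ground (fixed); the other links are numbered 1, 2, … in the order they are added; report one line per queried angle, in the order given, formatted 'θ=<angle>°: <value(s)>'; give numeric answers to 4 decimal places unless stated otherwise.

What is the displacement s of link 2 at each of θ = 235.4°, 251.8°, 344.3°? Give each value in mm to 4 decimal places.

segment 1 (0° to 95°, cycloidal, h = 17) is passed completely: s = 0.0000 + (17) = 17.0000
segment 2 (95° to 210.9°, simple-harmonic, h = -15) is passed completely: s = 17.0000 + (-15) = 2.0000
θ = 235.4° falls in segment 3 (210.9° to 261.9°, simple-harmonic, h = 12): β = 235.4 − 210.9 = 24.5°, B = 51°; Δs = 12/2·(1 − cos(π·0.4804)) = 5.6306; s = 2.0000 + 5.6306 = 7.6306
θ = 251.8° falls in segment 3 (210.9° to 261.9°, simple-harmonic, h = 12): β = 251.8 − 210.9 = 40.9°, B = 51°; Δs = 12/2·(1 − cos(π·0.8020)) = 10.8757; s = 2.0000 + 10.8757 = 12.8757
segment 3 (210.9° to 261.9°, simple-harmonic, h = 12) is passed completely: s = 2.0000 + (12) = 14.0000
segment 4 (261.9° to 298°, cycloidal, h = 15) is passed completely: s = 14.0000 + (15) = 29.0000
segment 5 (298° to 325.4°, uniform, h = 22) is passed completely: s = 29.0000 + (22) = 51.0000
θ = 344.3° falls in segment 6 (325.4° to 360°, simple-harmonic, h = -51): β = 344.3 − 325.4 = 18.9°, B = 34.6°; Δs = -51/2·(1 − cos(π·0.5462)) = -29.1915; s = 51.0000 − 29.1915 = 21.8085

θ=235.4°: 7.6306
θ=251.8°: 12.8757
θ=344.3°: 21.8085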